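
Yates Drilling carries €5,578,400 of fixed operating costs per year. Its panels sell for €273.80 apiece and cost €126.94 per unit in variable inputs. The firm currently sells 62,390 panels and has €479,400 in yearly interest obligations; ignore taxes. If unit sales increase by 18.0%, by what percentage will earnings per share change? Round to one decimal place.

Total contribution margin = 62,390 × €146.86 = €9,162,595.40.
Operating income = contribution − fixed costs = €9,162,595.40 − €5,578,400 = €3,584,195.40.
Interest = €479,400.00, so EBIT − I = €3,104,795.40.
Degree of combined leverage = contribution ÷ (EBIT − I) = €9,162,595.40 ÷ €3,104,795.40 = 2.9511.
%ΔEPS = DCL × %ΔSales = 2.9511 × +18.0% = +53.1%.

+53.1%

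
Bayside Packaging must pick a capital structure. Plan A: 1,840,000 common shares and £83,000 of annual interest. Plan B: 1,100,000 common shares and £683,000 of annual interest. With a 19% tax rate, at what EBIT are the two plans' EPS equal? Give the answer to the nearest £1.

Set EPS_A = EPS_B: (EBIT − £83,000)(1 − 0.19) ÷ 1,840,000 = (EBIT − £683,000)(1 − 0.19) ÷ 1,100,000.
The (1 − t) factor cancels: (EBIT − 83,000) × 1,100,000 = (EBIT − 683,000) × 1,840,000.
EBIT × (1,840,000 − 1,100,000) = 683,000 × 1,840,000 − 83,000 × 1,100,000 = 1,165,420,000,000, so EBIT = 1,165,420,000,000 ÷ 740,000 = 1,574,891.89.

£1,574,892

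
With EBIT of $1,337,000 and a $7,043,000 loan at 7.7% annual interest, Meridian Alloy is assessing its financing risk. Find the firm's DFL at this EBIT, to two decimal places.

Interest = $542,311.00.
DFL = EBIT ÷ (EBIT − I) = $1,337,000 ÷ ($1,337,000 − $542,311.00) = $1,337,000 ÷ $794,689.00 = 1.6824.

1.68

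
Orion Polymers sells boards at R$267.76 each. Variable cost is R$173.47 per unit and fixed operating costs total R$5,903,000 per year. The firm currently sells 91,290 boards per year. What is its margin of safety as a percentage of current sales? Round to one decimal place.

Contribution margin per unit = R$267.76 − R$173.47 = R$94.29. Break-even units = R$5,903,000 ÷ R$94.29 = 62,604.73; break-even revenue = 62,604.73 × R$267.76 = R$16,763,042.53.
Actual sales revenue = 91,290 × R$267.76 = R$24,443,810.40.
Margin of safety = (R$24,443,810.40 − R$16,763,042.53) ÷ R$24,443,810.40 = 31.4%.

31.4%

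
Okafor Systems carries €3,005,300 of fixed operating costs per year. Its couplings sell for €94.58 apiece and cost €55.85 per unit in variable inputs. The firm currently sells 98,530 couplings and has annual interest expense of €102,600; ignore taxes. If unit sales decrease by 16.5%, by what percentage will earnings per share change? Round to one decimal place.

-88.9%

At 98,530 units, contribution = 98,530 × €38.73 = €3,816,066.90.
Subtracting fixed costs: EBIT = €3,816,066.90 − €3,005,300 = €810,766.90.
Interest = €102,600.00, so EBIT − I = €708,166.90.
DCL = total CM / (EBIT − I) = €3,816,066.90 / €708,166.90 = 5.3887.
EPS therefore changes by 5.3887 × (-16.5%) = -88.9%.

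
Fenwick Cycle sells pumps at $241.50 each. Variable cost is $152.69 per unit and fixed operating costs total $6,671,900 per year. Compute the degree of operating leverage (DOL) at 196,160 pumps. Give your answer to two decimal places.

1.62

Total contribution margin = 196,160 × $88.81 = $17,420,969.60.
EBIT = $17,420,969.60 − $6,671,900 = $10,749,069.60.
So DOL = total CM / EBIT = $17,420,969.60 / $10,749,069.60 = 1.6207.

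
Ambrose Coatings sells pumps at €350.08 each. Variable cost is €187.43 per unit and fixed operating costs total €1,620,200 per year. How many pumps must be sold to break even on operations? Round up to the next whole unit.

9,962 pumps

Unit CM = price − variable cost = €350.08 − €187.43 = €162.65.
Break-even Q = €1,620,200 / €162.65 = 9,961.27 → 9,962 pumps.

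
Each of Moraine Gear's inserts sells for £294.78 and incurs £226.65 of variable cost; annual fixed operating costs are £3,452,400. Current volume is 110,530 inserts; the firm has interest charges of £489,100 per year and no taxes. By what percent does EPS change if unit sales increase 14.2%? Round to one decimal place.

Total contribution margin = 110,530 × £68.13 = £7,530,408.90.
Subtracting fixed costs: EBIT = £7,530,408.90 − £3,452,400 = £4,078,008.90.
Interest = £489,100.00, so EBIT − I = £3,588,908.90.
DCL = total CM / (EBIT − I) = £7,530,408.90 / £3,588,908.90 = 2.0982.
EPS therefore changes by 2.0982 × (+14.2%) = +29.8%.

+29.8%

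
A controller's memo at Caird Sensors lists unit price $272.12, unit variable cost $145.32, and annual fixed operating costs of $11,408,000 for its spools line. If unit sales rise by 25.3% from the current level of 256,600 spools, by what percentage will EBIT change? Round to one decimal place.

Contribution at this volume is 256,600 × $126.80 = $32,536,880.00.
EBIT = $32,536,880.00 − $11,408,000 = $21,128,880.00.
DOL = contribution ÷ EBIT = $32,536,880.00 ÷ $21,128,880.00 = 1.5399.
%ΔEBIT = DOL × %ΔSales = 1.5399 × +25.3% = +39.0%.

+39.0%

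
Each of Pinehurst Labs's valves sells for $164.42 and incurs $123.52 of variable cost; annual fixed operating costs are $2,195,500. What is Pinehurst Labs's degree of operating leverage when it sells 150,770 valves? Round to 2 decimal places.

At 150,770 units, contribution = 150,770 × $40.90 = $6,166,493.00.
Operating income = contribution − fixed costs = $6,166,493.00 − $2,195,500 = $3,970,993.00.
So DOL = total CM / EBIT = $6,166,493.00 / $3,970,993.00 = 1.5529.

1.55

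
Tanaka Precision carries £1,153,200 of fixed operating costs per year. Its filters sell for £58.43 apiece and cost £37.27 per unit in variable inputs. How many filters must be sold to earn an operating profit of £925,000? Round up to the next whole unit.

98,214 filters

Contribution margin per unit = £58.43 − £37.27 = £21.16.
Units = (FC + target) / CM = (£1,153,200 + £925,000) / £21.16 = 98,213.61, so 98,214 filters.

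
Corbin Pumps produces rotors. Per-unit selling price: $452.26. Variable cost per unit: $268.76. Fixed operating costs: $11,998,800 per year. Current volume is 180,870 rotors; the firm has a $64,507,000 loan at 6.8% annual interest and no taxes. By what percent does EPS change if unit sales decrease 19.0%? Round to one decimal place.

At 180,870 units, contribution = 180,870 × $183.50 = $33,189,645.00.
Subtracting fixed costs: EBIT = $33,189,645.00 − $11,998,800 = $21,190,845.00.
After interest of $4,386,476.00, pre-tax earnings = $16,804,369.00.
DCL = total CM / (EBIT − I) = $33,189,645.00 / $16,804,369.00 = 1.9751.
EPS therefore changes by 1.9751 × (-19.0%) = -37.5%.

-37.5%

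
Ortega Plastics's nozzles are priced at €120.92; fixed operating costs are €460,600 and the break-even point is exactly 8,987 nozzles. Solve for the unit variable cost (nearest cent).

Contribution per unit must be FC / Q = €460,600 / 8,987 = €51.2518.
Variable cost per unit = €120.92 − €51.2518 = €69.67.

€69.67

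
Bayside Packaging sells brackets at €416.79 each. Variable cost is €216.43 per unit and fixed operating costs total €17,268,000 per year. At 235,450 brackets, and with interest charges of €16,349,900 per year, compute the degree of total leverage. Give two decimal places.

3.48

Contribution at this volume is 235,450 × €200.36 = €47,174,762.00.
EBIT = €47,174,762.00 − €17,268,000 = €29,906,762.00. Interest = €16,349,900.00, so EBIT − I = €13,556,862.00.
Degree of total leverage = total CM / (EBIT − interest) = €47,174,762.00 / €13,556,862.00 = 3.4798.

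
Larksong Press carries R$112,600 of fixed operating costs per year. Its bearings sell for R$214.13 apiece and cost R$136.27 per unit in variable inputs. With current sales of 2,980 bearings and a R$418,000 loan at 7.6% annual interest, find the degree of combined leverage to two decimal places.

2.65

At 2,980 units, contribution = 2,980 × R$77.86 = R$232,022.80.
Operating income = contribution − fixed costs = R$232,022.80 − R$112,600 = R$119,422.80. Interest = R$31,768.00.
DOL = R$232,022.80 ÷ R$119,422.80 = 1.9429; DFL = R$119,422.80 ÷ R$87,654.80 = 1.3624.
Combined leverage = 1.9429 × 1.3624 = 2.6470.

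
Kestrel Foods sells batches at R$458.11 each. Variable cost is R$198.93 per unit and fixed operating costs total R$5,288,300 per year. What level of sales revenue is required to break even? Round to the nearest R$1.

R$9,347,261

CM per unit = R$458.11 − R$198.93 = R$259.18; CM ratio = R$259.18 / R$458.11 = 0.5658.
Break-even revenue = fixed costs × price ÷ CM = R$5,288,300 × R$458.11 ÷ R$259.18 = R$9,347,261.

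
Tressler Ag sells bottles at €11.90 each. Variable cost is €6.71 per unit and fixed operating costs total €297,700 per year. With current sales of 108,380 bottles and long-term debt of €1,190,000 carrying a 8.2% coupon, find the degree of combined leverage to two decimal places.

3.36

Contribution at this volume is 108,380 × €5.19 = €562,492.20.
Subtracting fixed costs: EBIT = €562,492.20 − €297,700 = €264,792.20. Interest = €97,580.00.
DOL = €562,492.20 ÷ €264,792.20 = 2.1243; DFL = €264,792.20 ÷ €167,212.20 = 1.5836.
Combined leverage = 2.1243 × 1.5836 = 3.3640.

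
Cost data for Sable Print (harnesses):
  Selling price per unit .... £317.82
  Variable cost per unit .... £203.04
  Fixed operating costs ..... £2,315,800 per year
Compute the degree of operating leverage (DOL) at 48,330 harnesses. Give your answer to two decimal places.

At 48,330 units, contribution = 48,330 × £114.78 = £5,547,317.40.
Operating income = contribution − fixed costs = £5,547,317.40 − £2,315,800 = £3,231,517.40.
So DOL = total CM / EBIT = £5,547,317.40 / £3,231,517.40 = 1.7166.

1.72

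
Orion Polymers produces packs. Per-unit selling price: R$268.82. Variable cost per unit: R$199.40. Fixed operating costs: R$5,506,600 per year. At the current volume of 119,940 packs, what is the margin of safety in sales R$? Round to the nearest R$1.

R$10,918,672

Each unit contributes R$268.82 − R$199.40 = R$69.42. Break-even units = R$5,506,600 ÷ R$69.42 = 79,322.96; break-even revenue = 79,322.96 × R$268.82 = R$21,323,598.56.
Current sales = 119,940 × R$268.82 = R$32,242,270.80.
Margin of safety = R$32,242,270.80 − R$21,323,598.56 = R$10,918,672.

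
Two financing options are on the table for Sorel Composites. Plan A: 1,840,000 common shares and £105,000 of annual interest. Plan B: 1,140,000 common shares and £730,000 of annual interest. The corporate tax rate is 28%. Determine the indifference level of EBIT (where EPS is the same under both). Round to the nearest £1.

£1,747,857

Set EPS_A = EPS_B: (EBIT − £105,000)(1 − 0.28) ÷ 1,840,000 = (EBIT − £730,000)(1 − 0.28) ÷ 1,140,000.
The (1 − t) factor cancels: (EBIT − 105,000) × 1,140,000 = (EBIT − 730,000) × 1,840,000.
EBIT × (1,840,000 − 1,140,000) = 730,000 × 1,840,000 − 105,000 × 1,140,000 = 1,223,500,000,000, so EBIT = 1,223,500,000,000 ÷ 700,000 = 1,747,857.14.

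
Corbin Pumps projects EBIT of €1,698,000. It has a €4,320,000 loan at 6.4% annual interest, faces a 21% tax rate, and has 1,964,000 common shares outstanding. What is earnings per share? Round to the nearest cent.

Pre-tax income = €1,698,000 − €276,480.00 = €1,421,520.00.
Net income = €1,421,520.00 × (1 − 0.21) = €1,123,000.80.
EPS = €1,123,000.80 ÷ 1,964,000 = €0.57.

€0.57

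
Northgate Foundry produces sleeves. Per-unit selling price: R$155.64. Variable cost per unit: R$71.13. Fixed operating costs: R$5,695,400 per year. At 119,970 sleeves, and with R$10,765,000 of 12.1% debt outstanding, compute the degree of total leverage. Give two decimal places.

Contribution at this volume is 119,970 × R$84.51 = R$10,138,664.70.
Operating income = contribution − fixed costs = R$10,138,664.70 − R$5,695,400 = R$4,443,264.70. Interest = R$1,302,565.00, so EBIT − I = R$3,140,699.70.
Degree of total leverage = total CM / (EBIT − interest) = R$10,138,664.70 / R$3,140,699.70 = 3.2282.

3.23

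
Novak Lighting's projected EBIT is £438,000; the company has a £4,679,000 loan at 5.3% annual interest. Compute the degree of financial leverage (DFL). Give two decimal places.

Annual interest charges come to £247,987.00.
DFL = EBIT ÷ (EBIT − I) = £438,000 ÷ (£438,000 − £247,987.00) = £438,000 ÷ £190,013.00 = 2.3051.

2.31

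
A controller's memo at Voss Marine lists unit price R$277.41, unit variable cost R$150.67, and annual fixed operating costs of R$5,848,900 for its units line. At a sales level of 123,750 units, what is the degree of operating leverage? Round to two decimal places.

1.59

Contribution at this volume is 123,750 × R$126.74 = R$15,684,075.00.
Subtracting fixed costs: EBIT = R$15,684,075.00 − R$5,848,900 = R$9,835,175.00.
Degree of operating leverage = R$15,684,075.00 / R$9,835,175.00 = 1.5947.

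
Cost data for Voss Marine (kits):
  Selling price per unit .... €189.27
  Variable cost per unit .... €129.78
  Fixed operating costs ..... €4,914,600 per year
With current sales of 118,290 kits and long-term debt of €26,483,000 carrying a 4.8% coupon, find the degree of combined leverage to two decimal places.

Total contribution margin = 118,290 × €59.49 = €7,037,072.10.
EBIT = €7,037,072.10 − €4,914,600 = €2,122,472.10. Interest = €1,271,184.00, so EBIT − I = €851,288.10.
DCL = contribution ÷ (EBIT − I) = €7,037,072.10 ÷ €851,288.10 = 8.2664.

8.27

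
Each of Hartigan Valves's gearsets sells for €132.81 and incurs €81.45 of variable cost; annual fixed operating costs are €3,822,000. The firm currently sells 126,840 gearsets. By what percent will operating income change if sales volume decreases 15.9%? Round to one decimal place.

-38.5%

Total contribution margin = 126,840 × €51.36 = €6,514,502.40.
Operating income = contribution − fixed costs = €6,514,502.40 − €3,822,000 = €2,692,502.40.
DOL = contribution ÷ EBIT = €6,514,502.40 ÷ €2,692,502.40 = 2.4195.
So EBIT moves 2.4195 × (-15.9%) = -38.5%.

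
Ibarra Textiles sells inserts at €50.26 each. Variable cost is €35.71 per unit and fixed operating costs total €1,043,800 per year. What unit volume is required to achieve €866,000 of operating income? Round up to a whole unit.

131,258 inserts

Each unit contributes €50.26 − €35.71 = €14.55.
Required volume = (fixed costs + target profit) ÷ CM = (€1,043,800 + €866,000) ÷ €14.55 = 131,257.73, so 131,258 inserts.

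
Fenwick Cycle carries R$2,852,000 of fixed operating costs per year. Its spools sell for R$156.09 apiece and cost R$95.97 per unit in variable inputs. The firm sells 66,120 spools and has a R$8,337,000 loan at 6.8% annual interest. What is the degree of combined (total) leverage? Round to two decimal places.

7.15

At 66,120 units, contribution = 66,120 × R$60.12 = R$3,975,134.40.
EBIT = R$3,975,134.40 − R$2,852,000 = R$1,123,134.40. Interest = R$566,916.00.
DOL = R$3,975,134.40 ÷ R$1,123,134.40 = 3.5393; DFL = R$1,123,134.40 ÷ R$556,218.40 = 2.0192.
DCL = DOL × DFL = 3.5393 × 2.0192 = 7.1466.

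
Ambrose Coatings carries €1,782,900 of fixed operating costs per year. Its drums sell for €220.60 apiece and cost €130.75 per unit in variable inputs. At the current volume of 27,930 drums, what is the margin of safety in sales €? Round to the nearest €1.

Contribution margin per unit = €220.60 − €130.75 = €89.85. Break-even units = €1,782,900 ÷ €89.85 = 19,843.07; break-even revenue = 19,843.07 × €220.60 = €4,377,381.64.
Actual sales revenue = 27,930 × €220.60 = €6,161,358.00.
Margin of safety = €6,161,358.00 − €4,377,381.64 = €1,783,976.

€1,783,976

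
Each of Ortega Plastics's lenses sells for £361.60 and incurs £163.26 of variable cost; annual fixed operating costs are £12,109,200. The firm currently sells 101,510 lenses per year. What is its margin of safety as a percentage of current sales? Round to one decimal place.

Each unit contributes £361.60 − £163.26 = £198.34. Break-even units = £12,109,200 ÷ £198.34 = 61,052.74; break-even revenue = 61,052.74 × £361.60 = £22,076,669.96.
Actual sales revenue = 101,510 × £361.60 = £36,706,016.00.
Margin of safety = (£36,706,016.00 − £22,076,669.96) ÷ £36,706,016.00 = 39.9%.

39.9%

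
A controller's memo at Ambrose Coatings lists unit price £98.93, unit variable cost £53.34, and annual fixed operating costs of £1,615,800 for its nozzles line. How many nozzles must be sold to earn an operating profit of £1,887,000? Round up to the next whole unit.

76,833 nozzles

Unit CM = price − variable cost = £98.93 − £53.34 = £45.59.
Units = (FC + target) / CM = (£1,615,800 + £1,887,000) / £45.59 = 76,832.64, so 76,833 nozzles.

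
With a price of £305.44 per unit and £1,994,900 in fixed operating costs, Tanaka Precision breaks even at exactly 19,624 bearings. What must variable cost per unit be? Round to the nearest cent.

£203.78

At break-even, FC = Q × (P − VC), so P − VC = £1,994,900 ÷ 19,624 = £101.6561.
Hence VC = price − CM = £305.44 − £101.6561 = £203.78.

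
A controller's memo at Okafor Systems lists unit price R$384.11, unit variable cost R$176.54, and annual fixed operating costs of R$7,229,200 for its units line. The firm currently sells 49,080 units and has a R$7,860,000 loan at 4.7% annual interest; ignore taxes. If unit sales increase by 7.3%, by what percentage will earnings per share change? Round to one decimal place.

At 49,080 units, contribution = 49,080 × R$207.57 = R$10,187,535.60.
Subtracting fixed costs: EBIT = R$10,187,535.60 − R$7,229,200 = R$2,958,335.60.
After interest of R$369,420.00, pre-tax earnings = R$2,588,915.60.
Degree of combined leverage = contribution ÷ (EBIT − I) = R$10,187,535.60 ÷ R$2,588,915.60 = 3.9351.
EPS therefore changes by 3.9351 × (+7.3%) = +28.7%.

+28.7%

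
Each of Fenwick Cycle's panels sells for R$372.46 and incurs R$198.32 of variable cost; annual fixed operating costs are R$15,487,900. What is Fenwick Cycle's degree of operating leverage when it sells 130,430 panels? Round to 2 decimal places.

At 130,430 units, contribution = 130,430 × R$174.14 = R$22,713,080.20.
Operating income = contribution − fixed costs = R$22,713,080.20 − R$15,487,900 = R$7,225,180.20.
DOL = contribution ÷ EBIT = R$22,713,080.20 ÷ R$7,225,180.20 = 3.1436.

3.14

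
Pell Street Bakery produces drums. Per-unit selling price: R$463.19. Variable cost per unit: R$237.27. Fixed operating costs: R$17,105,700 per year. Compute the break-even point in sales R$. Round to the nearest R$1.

R$35,070,774

CM per unit = R$463.19 − R$237.27 = R$225.92; CM ratio = R$225.92 / R$463.19 = 0.4877.
Break-even sales = FC ÷ CM ratio = R$17,105,700 × R$463.19 / R$225.92 = R$35,070,774.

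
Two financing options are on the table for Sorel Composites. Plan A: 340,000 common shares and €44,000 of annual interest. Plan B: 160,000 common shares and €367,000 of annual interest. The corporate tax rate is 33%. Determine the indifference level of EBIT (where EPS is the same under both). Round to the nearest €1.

€654,111

Set EPS_A = EPS_B: (EBIT − €44,000)(1 − 0.33) ÷ 340,000 = (EBIT − €367,000)(1 − 0.33) ÷ 160,000.
The (1 − t) factor cancels: (EBIT − 44,000) × 160,000 = (EBIT − 367,000) × 340,000.
Solving, EBIT = (367,000·340,000 − 44,000·160,000) / (340,000 − 160,000) = 117,740,000,000 / 180,000 = 654,111.11.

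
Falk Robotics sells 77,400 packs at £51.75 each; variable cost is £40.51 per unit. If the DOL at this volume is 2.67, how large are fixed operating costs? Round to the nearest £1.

Total contribution margin = 77,400 × £11.24 = £869,976.00.
Since DOL = CM ÷ EBIT, EBIT = £869,976.00 ÷ 2.67 = £325,833.71.
And FC = contribution − EBIT = £869,976.00 − £325,833.71 = £544,142.

£544,142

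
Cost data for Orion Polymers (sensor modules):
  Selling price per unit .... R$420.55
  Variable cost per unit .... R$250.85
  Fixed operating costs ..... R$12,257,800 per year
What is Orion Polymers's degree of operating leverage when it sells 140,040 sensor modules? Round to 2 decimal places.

2.07

Contribution at this volume is 140,040 × R$169.70 = R$23,764,788.00.
EBIT = R$23,764,788.00 − R$12,257,800 = R$11,506,988.00.
Degree of operating leverage = R$23,764,788.00 / R$11,506,988.00 = 2.0652.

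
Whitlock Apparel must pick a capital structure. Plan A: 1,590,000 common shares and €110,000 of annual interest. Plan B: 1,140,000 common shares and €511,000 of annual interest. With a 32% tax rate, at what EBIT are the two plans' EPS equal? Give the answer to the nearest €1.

At indifference, (EBIT − 110,000)(1 − t)/1,590,000 = (EBIT − 511,000)(1 − t)/1,140,000.
The (1 − t) factor cancels: (EBIT − 110,000) × 1,140,000 = (EBIT − 511,000) × 1,590,000.
EBIT × (1,590,000 − 1,140,000) = 511,000 × 1,590,000 − 110,000 × 1,140,000 = 687,090,000,000, so EBIT = 687,090,000,000 ÷ 450,000 = 1,526,866.67.

€1,526,867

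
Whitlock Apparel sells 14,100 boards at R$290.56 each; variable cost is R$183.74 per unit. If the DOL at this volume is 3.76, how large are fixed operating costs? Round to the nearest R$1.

R$1,105,587

Total contribution margin = 14,100 × R$106.82 = R$1,506,162.00.
Since DOL = CM ÷ EBIT, EBIT = R$1,506,162.00 ÷ 3.76 = R$400,575.00.
And FC = contribution − EBIT = R$1,506,162.00 − R$400,575.00 = R$1,105,587.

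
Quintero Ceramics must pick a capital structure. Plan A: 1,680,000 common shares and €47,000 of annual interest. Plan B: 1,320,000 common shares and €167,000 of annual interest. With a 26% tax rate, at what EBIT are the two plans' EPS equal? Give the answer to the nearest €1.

€607,000

At indifference, (EBIT − 47,000)(1 − t)/1,680,000 = (EBIT − 167,000)(1 − t)/1,320,000.
Cancelling (1 − t) and cross-multiplying: 1,320,000·(EBIT − 47,000) = 1,680,000·(EBIT − 167,000).
EBIT × (1,680,000 − 1,320,000) = 167,000 × 1,680,000 − 47,000 × 1,320,000 = 218,520,000,000, so EBIT = 218,520,000,000 ÷ 360,000 = 607,000.00.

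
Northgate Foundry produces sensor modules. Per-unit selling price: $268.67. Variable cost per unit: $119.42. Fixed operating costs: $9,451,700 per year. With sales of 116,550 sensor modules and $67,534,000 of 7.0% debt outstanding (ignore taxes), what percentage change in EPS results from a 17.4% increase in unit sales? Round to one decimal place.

+94.1%

Contribution at this volume is 116,550 × $149.25 = $17,395,087.50.
Subtracting fixed costs: EBIT = $17,395,087.50 − $9,451,700 = $7,943,387.50.
After interest of $4,727,380.00, pre-tax earnings = $3,216,007.50.
DCL = total CM / (EBIT − I) = $17,395,087.50 / $3,216,007.50 = 5.4089.
%ΔEPS = DCL × %ΔSales = 5.4089 × +17.4% = +94.1%.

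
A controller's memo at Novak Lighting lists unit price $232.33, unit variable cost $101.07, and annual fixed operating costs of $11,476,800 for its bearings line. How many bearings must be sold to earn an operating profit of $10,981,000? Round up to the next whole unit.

Contribution margin per unit = $232.33 − $101.07 = $131.26.
Need Q such that Q × $131.26 − $11,476,800 = $10,981,000, i.e. Q = $22,457,800 / $131.26 = 171,094.01 → 171,095.

171,095 bearings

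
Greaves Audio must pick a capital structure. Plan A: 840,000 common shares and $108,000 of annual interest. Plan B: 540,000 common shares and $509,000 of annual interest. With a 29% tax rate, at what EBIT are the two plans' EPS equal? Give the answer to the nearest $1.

$1,230,800

At indifference, (EBIT − 108,000)(1 − t)/840,000 = (EBIT − 509,000)(1 − t)/540,000.
The (1 − t) factor cancels: (EBIT − 108,000) × 540,000 = (EBIT − 509,000) × 840,000.
EBIT × (840,000 − 540,000) = 509,000 × 840,000 − 108,000 × 540,000 = 369,240,000,000, so EBIT = 369,240,000,000 ÷ 300,000 = 1,230,800.00.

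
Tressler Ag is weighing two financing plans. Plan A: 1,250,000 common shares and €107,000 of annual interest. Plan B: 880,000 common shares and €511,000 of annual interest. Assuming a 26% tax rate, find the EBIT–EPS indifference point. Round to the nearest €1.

At indifference, (EBIT − 107,000)(1 − t)/1,250,000 = (EBIT − 511,000)(1 − t)/880,000.
Cancelling (1 − t) and cross-multiplying: 880,000·(EBIT − 107,000) = 1,250,000·(EBIT − 511,000).
EBIT × (1,250,000 − 880,000) = 511,000 × 1,250,000 − 107,000 × 880,000 = 544,590,000,000, so EBIT = 544,590,000,000 ÷ 370,000 = 1,471,864.86.

€1,471,865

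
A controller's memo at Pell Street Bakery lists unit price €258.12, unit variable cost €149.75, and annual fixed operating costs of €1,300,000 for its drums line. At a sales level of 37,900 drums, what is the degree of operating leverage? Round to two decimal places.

1.46

Contribution at this volume is 37,900 × €108.37 = €4,107,223.00.
Subtracting fixed costs: EBIT = €4,107,223.00 − €1,300,000 = €2,807,223.00.
So DOL = total CM / EBIT = €4,107,223.00 / €2,807,223.00 = 1.4631.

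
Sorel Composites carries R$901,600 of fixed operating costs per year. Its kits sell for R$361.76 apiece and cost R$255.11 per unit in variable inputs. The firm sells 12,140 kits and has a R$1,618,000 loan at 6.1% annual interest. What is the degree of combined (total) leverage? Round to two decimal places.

4.40

Total contribution margin = 12,140 × R$106.65 = R$1,294,731.00.
Subtracting fixed costs: EBIT = R$1,294,731.00 − R$901,600 = R$393,131.00. Interest = R$98,698.00.
DOL = R$1,294,731.00 ÷ R$393,131.00 = 3.2934; DFL = R$393,131.00 ÷ R$294,433.00 = 1.3352.
Combined leverage = 3.2934 × 1.3352 = 4.3973.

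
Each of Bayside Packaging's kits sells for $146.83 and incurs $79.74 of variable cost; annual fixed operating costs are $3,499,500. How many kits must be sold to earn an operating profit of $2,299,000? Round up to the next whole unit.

86,429 kits

Unit CM = price − variable cost = $146.83 − $79.74 = $67.09.
Units = (FC + target) / CM = ($3,499,500 + $2,299,000) / $67.09 = 86,428.68, so 86,429 kits.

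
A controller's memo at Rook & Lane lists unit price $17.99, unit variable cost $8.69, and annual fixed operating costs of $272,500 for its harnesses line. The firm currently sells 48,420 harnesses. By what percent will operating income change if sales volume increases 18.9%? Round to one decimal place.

+47.9%

At 48,420 units, contribution = 48,420 × $9.30 = $450,306.00.
Operating income = contribution − fixed costs = $450,306.00 − $272,500 = $177,806.00.
Degree of operating leverage = $450,306.00 / $177,806.00 = 2.5326.
%ΔEBIT = DOL × %ΔSales = 2.5326 × +18.9% = +47.9%.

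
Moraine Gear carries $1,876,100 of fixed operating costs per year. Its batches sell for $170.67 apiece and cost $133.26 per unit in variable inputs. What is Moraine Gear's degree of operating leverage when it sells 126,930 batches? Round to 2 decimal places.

1.65

Contribution at this volume is 126,930 × $37.41 = $4,748,451.30.
Operating income = contribution − fixed costs = $4,748,451.30 − $1,876,100 = $2,872,351.30.
DOL = contribution ÷ EBIT = $4,748,451.30 ÷ $2,872,351.30 = 1.6532.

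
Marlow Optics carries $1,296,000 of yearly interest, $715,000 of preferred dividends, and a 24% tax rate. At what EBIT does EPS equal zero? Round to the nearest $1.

$2,236,789

Preferred dividends are paid after tax, so their pre-tax equivalent is $715,000 ÷ (1 − 0.24) = $940,789.47.
EPS = 0 when EBIT covers interest plus the pre-tax preferred burden: $1,296,000 + $940,789.47 = $2,236,789.47.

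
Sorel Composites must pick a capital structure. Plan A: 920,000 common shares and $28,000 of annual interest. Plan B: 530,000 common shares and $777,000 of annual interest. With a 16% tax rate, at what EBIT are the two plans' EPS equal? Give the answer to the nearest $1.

Set EPS_A = EPS_B: (EBIT − $28,000)(1 − 0.16) ÷ 920,000 = (EBIT − $777,000)(1 − 0.16) ÷ 530,000.
Cancelling (1 − t) and cross-multiplying: 530,000·(EBIT − 28,000) = 920,000·(EBIT − 777,000).
Solving, EBIT = (777,000·920,000 − 28,000·530,000) / (920,000 − 530,000) = 700,000,000,000 / 390,000 = 1,794,871.79.

$1,794,872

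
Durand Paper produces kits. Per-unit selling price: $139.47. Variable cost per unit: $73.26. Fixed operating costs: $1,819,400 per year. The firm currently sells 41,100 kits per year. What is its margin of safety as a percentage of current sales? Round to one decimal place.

Unit CM = price − variable cost = $139.47 − $73.26 = $66.21. Break-even units = $1,819,400 ÷ $66.21 = 27,479.23; break-even revenue = 27,479.23 × $139.47 = $3,832,528.59.
Current sales = 41,100 × $139.47 = $5,732,217.00.
Margin of safety = ($5,732,217.00 − $3,832,528.59) ÷ $5,732,217.00 = 33.1%.

33.1%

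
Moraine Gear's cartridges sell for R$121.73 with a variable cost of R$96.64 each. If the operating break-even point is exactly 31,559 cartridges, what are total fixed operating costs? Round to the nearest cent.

Contribution margin per unit = R$121.73 − R$96.64 = R$25.09.
Fixed costs = break-even units × CM = 31,559 × R$25.09 = R$791,815.31.

R$791,815.31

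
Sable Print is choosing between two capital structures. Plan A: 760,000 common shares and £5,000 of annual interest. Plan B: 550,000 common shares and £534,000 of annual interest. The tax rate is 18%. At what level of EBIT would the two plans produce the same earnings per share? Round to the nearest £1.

£1,919,476

Set EPS_A = EPS_B: (EBIT − £5,000)(1 − 0.18) ÷ 760,000 = (EBIT − £534,000)(1 − 0.18) ÷ 550,000.
The (1 − t) factor cancels: (EBIT − 5,000) × 550,000 = (EBIT − 534,000) × 760,000.
EBIT × (760,000 − 550,000) = 534,000 × 760,000 − 5,000 × 550,000 = 403,090,000,000, so EBIT = 403,090,000,000 ÷ 210,000 = 1,919,476.19.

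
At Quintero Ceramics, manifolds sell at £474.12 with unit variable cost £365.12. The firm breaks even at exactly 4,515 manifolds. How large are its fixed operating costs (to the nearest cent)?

Each unit contributes £474.12 − £365.12 = £109.00.
Since BE = FC / CM, FC = 4,515 × £109.00 = £492,135.00.

£492,135.00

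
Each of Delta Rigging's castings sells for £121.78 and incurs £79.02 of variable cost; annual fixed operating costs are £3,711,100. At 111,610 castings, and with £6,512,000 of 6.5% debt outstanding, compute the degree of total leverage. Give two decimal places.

Total contribution margin = 111,610 × £42.76 = £4,772,443.60.
Operating income = contribution − fixed costs = £4,772,443.60 − £3,711,100 = £1,061,343.60. Interest = £423,280.00.
DOL = £4,772,443.60 ÷ £1,061,343.60 = 4.4966; DFL = £1,061,343.60 ÷ £638,063.60 = 1.6634.
Combined leverage = 4.4966 × 1.6634 = 7.4796.

7.48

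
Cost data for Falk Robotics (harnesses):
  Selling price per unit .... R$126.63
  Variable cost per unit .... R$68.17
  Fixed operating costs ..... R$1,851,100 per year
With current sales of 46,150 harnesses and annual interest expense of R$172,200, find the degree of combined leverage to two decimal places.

4.00

Contribution at this volume is 46,150 × R$58.46 = R$2,697,929.00.
Subtracting fixed costs: EBIT = R$2,697,929.00 − R$1,851,100 = R$846,829.00. Interest = R$172,200.00.
DOL = R$2,697,929.00 ÷ R$846,829.00 = 3.1859; DFL = R$846,829.00 ÷ R$674,629.00 = 1.2553.
DCL = DOL × DFL = 3.1859 × 1.2553 = 3.9993.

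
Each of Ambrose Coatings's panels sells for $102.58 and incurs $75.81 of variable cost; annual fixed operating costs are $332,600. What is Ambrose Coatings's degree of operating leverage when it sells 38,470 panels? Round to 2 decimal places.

1.48

At 38,470 units, contribution = 38,470 × $26.77 = $1,029,841.90.
EBIT = $1,029,841.90 − $332,600 = $697,241.90.
Degree of operating leverage = $1,029,841.90 / $697,241.90 = 1.4770.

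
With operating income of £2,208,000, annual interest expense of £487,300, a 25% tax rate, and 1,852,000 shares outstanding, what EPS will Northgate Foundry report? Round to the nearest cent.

£0.70

Interest = £487,300.00, so EBT = £2,208,000 − £487,300.00 = £1,720,700.00.
After tax at 25%: net income = £1,720,700.00 × 0.75 = £1,290,525.00.
Per share: £1,290,525.00 / 1,852,000 shares = £0.70.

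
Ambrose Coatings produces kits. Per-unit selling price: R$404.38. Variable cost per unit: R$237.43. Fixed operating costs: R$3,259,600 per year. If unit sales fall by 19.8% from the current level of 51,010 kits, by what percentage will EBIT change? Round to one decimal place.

Total contribution margin = 51,010 × R$166.95 = R$8,516,119.50.
EBIT = R$8,516,119.50 − R$3,259,600 = R$5,256,519.50.
So DOL = total CM / EBIT = R$8,516,119.50 / R$5,256,519.50 = 1.6201.
So EBIT moves 1.6201 × (-19.8%) = -32.1%.

-32.1%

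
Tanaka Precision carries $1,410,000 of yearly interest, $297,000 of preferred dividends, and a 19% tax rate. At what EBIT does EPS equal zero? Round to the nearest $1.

$1,776,667

Preferred dividends are paid after tax, so their pre-tax equivalent is $297,000 ÷ (1 − 0.19) = $366,666.67.
Financial break-even EBIT = interest + D_p ÷ (1 − t) = $1,410,000 + $366,666.67 = $1,776,666.67.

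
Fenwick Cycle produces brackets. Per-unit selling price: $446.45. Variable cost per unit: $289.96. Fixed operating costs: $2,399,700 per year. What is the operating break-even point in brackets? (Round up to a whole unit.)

15,335 brackets

Unit CM = price − variable cost = $446.45 − $289.96 = $156.49.
Units to break even: $2,399,700 ÷ $156.49 = 15,334.53, rounded up to 15,335.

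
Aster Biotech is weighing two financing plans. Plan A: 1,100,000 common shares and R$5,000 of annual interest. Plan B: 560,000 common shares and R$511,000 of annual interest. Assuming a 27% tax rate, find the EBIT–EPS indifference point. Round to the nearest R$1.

Set EPS_A = EPS_B: (EBIT − R$5,000)(1 − 0.27) ÷ 1,100,000 = (EBIT − R$511,000)(1 − 0.27) ÷ 560,000.
Cancelling (1 − t) and cross-multiplying: 560,000·(EBIT − 5,000) = 1,100,000·(EBIT − 511,000).
EBIT × (1,100,000 − 560,000) = 511,000 × 1,100,000 − 5,000 × 560,000 = 559,300,000,000, so EBIT = 559,300,000,000 ÷ 540,000 = 1,035,740.74.

R$1,035,741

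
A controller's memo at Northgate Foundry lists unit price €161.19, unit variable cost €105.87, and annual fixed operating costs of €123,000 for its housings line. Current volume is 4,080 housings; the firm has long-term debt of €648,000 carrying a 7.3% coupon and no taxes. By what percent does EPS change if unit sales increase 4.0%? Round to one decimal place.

Contribution at this volume is 4,080 × €55.32 = €225,705.60.
Operating income = contribution − fixed costs = €225,705.60 − €123,000 = €102,705.60.
Interest = €47,304.00, so EBIT − I = €55,401.60.
DCL = total CM / (EBIT − I) = €225,705.60 / €55,401.60 = 4.0740.
EPS therefore changes by 4.0740 × (+4.0%) = +16.3%.

+16.3%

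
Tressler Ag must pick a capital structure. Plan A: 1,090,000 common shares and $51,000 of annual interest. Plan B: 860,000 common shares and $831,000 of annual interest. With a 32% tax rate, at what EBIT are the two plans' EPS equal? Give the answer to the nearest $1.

$3,747,522

At indifference, (EBIT − 51,000)(1 − t)/1,090,000 = (EBIT − 831,000)(1 − t)/860,000.
The (1 − t) factor cancels: (EBIT − 51,000) × 860,000 = (EBIT − 831,000) × 1,090,000.
Solving, EBIT = (831,000·1,090,000 − 51,000·860,000) / (1,090,000 − 860,000) = 861,930,000,000 / 230,000 = 3,747,521.74.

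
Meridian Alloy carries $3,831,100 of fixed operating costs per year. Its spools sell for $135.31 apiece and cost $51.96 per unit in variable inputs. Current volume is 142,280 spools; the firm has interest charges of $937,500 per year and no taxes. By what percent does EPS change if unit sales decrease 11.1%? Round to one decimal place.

-18.6%

Contribution at this volume is 142,280 × $83.35 = $11,859,038.00.
EBIT = $11,859,038.00 − $3,831,100 = $8,027,938.00.
Interest = $937,500.00, so EBIT − I = $7,090,438.00.
DCL = total CM / (EBIT − I) = $11,859,038.00 / $7,090,438.00 = 1.6725.
%ΔEPS = DCL × %ΔSales = 1.6725 × -11.1% = -18.6%.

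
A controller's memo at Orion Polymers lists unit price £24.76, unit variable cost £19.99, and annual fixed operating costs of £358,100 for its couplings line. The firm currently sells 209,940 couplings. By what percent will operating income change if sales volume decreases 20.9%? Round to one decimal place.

Total contribution margin = 209,940 × £4.77 = £1,001,413.80.
EBIT = £1,001,413.80 − £358,100 = £643,313.80.
So DOL = total CM / EBIT = £1,001,413.80 / £643,313.80 = 1.5566.
%ΔEBIT = DOL × %ΔSales = 1.5566 × -20.9% = -32.5%.

-32.5%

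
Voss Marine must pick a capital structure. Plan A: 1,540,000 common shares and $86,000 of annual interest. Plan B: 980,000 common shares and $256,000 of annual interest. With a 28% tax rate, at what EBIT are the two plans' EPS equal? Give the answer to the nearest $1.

$553,500

Set EPS_A = EPS_B: (EBIT − $86,000)(1 − 0.28) ÷ 1,540,000 = (EBIT − $256,000)(1 − 0.28) ÷ 980,000.
Cancelling (1 − t) and cross-multiplying: 980,000·(EBIT − 86,000) = 1,540,000·(EBIT − 256,000).
Solving, EBIT = (256,000·1,540,000 − 86,000·980,000) / (1,540,000 − 980,000) = 309,960,000,000 / 560,000 = 553,500.00.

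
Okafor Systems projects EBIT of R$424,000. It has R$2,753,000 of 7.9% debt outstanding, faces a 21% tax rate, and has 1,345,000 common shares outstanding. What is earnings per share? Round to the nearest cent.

R$0.12

Pre-tax income = R$424,000 − R$217,487.00 = R$206,513.00.
Net income = R$206,513.00 × (1 − 0.21) = R$163,145.27.
EPS = R$163,145.27 ÷ 1,345,000 = R$0.12.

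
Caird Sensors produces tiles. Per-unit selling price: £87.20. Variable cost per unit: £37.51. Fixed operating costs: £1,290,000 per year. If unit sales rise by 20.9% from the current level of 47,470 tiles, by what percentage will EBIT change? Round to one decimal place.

+46.1%

At 47,470 units, contribution = 47,470 × £49.69 = £2,358,784.30.
Operating income = contribution − fixed costs = £2,358,784.30 − £1,290,000 = £1,068,784.30.
Degree of operating leverage = £2,358,784.30 / £1,068,784.30 = 2.2070.
%ΔEBIT = DOL × %ΔSales = 2.2070 × +20.9% = +46.1%.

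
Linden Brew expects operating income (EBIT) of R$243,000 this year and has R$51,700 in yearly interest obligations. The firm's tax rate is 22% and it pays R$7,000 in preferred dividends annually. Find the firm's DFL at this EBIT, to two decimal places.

Annual interest charges come to R$51,700.00.
Pre-tax preferred-dividend burden = R$7,000 ÷ (1 − 0.22) = R$8,974.36.
DFL = EBIT ÷ [EBIT − I − D_p/(1−t)] = R$243,000 ÷ [R$243,000 − R$51,700.00 − R$8,974.36] = R$243,000 ÷ R$182,325.64 = 1.3328.

1.33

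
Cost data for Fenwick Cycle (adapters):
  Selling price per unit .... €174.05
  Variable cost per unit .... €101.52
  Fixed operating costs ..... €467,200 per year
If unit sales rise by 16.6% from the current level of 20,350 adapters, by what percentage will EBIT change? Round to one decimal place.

+24.3%

Contribution at this volume is 20,350 × €72.53 = €1,475,985.50.
Subtracting fixed costs: EBIT = €1,475,985.50 − €467,200 = €1,008,785.50.
DOL = contribution ÷ EBIT = €1,475,985.50 ÷ €1,008,785.50 = 1.4631.
%ΔEBIT = DOL × %ΔSales = 1.4631 × +16.6% = +24.3%.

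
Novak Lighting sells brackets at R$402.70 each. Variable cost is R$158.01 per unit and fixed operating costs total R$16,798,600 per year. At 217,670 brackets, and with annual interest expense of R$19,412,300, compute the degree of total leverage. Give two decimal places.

Contribution at this volume is 217,670 × R$244.69 = R$53,261,672.30.
Subtracting fixed costs: EBIT = R$53,261,672.30 − R$16,798,600 = R$36,463,072.30. Interest = R$19,412,300.00.
DOL = R$53,261,672.30 ÷ R$36,463,072.30 = 1.4607; DFL = R$36,463,072.30 ÷ R$17,050,772.30 = 2.1385.
Combined leverage = 1.4607 × 2.1385 = 3.1237.

3.12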